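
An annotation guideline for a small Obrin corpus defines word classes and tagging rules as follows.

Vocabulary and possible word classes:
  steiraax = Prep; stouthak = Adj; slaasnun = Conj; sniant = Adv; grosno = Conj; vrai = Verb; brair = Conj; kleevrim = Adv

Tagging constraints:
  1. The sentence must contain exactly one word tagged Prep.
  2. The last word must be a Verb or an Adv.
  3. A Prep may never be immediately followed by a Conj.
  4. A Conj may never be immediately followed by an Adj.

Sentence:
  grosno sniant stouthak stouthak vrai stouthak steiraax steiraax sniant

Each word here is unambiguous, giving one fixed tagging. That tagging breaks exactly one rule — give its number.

Fixed tagging: Conj Adv Adj Adj Verb Adj Prep Prep Adv.
Rule check: R1 violated, R2 holds, R3 holds, R4 holds.
Only rule 1 fails.

1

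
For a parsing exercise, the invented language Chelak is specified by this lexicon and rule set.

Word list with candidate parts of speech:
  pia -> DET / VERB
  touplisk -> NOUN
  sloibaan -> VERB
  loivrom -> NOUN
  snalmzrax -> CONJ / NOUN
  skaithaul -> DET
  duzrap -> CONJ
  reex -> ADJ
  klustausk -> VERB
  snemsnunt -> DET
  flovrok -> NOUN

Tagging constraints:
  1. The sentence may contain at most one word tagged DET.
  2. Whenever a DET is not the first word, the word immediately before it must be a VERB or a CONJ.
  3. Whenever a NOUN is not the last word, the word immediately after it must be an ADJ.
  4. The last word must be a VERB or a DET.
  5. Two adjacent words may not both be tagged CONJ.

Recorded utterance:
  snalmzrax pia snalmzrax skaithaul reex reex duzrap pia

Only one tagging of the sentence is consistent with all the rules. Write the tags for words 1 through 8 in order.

Candidates per position — 1:snalmzrax {CONJ,NOUN}; 2:pia {DET,VERB}; 3:snalmzrax {CONJ,NOUN}; 4:skaithaul {DET}; 5:reex {ADJ}; 6:reex {ADJ}; 7:duzrap {CONJ}; 8:pia {DET,VERB}.
If word 1 were NOUN, no tagging could satisfy rule 3; so word 1 is CONJ.
If word 2 were DET, no tagging could satisfy rule 1; so word 2 is VERB.
If word 3 were NOUN, no tagging could satisfy rule 2; so word 3 is CONJ.
If word 8 were DET, no tagging could satisfy rule 1; so word 8 is VERB.
That leaves exactly one tagging: CONJ VERB CONJ DET ADJ ADJ CONJ VERB.
Verifying each rule — rule 1 satisfied; rule 2 satisfied; rule 3 satisfied; rule 4 satisfied; rule 5 satisfied.

CONJ VERB CONJ DET ADJ ADJ CONJ VERB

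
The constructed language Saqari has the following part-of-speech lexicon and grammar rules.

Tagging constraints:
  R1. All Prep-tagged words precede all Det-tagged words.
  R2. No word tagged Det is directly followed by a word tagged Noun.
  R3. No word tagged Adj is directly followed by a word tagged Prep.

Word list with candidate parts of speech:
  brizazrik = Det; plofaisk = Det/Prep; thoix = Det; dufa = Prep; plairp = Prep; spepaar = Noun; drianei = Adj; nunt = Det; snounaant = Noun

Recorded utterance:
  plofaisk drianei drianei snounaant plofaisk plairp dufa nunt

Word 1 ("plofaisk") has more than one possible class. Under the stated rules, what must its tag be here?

Candidates per position — 1:plofaisk {Det,Prep}; 2:drianei {Adj}; 3:drianei {Adj}; 4:snounaant {Noun}; 5:plofaisk {Det,Prep}; 6:plairp {Prep}; 7:dufa {Prep}; 8:nunt {Det}.
Position 1: Det is ruled out by rule 1; that leaves Prep.
Position 5: Det is ruled out by rule 1; that leaves Prep.
That leaves exactly one tagging: Prep Adj Adj Noun Prep Prep Prep Det.
Checking: rule 1 ok; rule 2 ok; rule 3 ok.

Prep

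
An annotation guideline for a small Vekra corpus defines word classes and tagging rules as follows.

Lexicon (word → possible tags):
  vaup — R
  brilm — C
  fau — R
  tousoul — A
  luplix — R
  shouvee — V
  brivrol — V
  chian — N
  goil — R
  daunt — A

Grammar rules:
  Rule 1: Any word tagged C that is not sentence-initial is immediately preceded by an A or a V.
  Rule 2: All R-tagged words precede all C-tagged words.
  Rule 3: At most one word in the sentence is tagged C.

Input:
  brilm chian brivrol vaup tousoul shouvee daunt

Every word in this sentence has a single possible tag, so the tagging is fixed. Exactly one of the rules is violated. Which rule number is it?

2

Fixed tagging: C N V R A V A.
Applying the rules: R1 holds, R2 violated, R3 holds.
Only rule 2 fails.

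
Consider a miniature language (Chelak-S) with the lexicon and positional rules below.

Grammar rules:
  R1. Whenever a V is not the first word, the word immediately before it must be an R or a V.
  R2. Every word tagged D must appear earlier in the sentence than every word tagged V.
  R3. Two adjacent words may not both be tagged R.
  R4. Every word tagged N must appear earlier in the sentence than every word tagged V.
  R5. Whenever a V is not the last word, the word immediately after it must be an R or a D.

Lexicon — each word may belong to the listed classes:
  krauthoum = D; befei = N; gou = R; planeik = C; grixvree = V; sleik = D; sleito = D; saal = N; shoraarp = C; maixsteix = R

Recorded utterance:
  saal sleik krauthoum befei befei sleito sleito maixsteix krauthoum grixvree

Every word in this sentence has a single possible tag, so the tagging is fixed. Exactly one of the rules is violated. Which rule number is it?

1

Fixed tagging: N D D N N D D R D V.
Applying the rules: R1 fails, R2 ok, R3 ok, R4 ok, R5 ok.
Only rule 1 fails.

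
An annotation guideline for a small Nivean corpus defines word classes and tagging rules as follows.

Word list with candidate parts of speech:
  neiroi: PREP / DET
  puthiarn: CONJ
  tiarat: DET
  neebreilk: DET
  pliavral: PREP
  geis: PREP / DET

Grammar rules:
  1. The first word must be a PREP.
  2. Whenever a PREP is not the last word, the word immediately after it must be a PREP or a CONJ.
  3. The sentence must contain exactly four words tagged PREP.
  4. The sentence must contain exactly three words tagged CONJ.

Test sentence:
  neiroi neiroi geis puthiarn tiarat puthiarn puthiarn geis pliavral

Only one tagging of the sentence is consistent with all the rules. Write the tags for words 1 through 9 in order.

PREP PREP PREP CONJ DET CONJ CONJ DET PREP

Candidates per position — 1:neiroi {PREP,DET}; 2:neiroi {PREP,DET}; 3:geis {PREP,DET}; 4:puthiarn {CONJ}; 5:tiarat {DET}; 6:puthiarn {CONJ}; 7:puthiarn {CONJ}; 8:geis {PREP,DET}; 9:pliavral {PREP}.
At position 1, choosing DET makes rule 1 impossible to satisfy; hence PREP.
At position 2, choosing DET makes rule 2 impossible to satisfy; hence PREP.
At position 3, choosing DET makes rule 2 impossible to satisfy; hence PREP.
At position 8, choosing PREP makes rule 3 impossible to satisfy; hence DET.
The only consistent sequence is: PREP PREP PREP CONJ DET CONJ CONJ DET PREP.
Verifying each rule — rule 1 holds; rule 2 holds; rule 3 holds; rule 4 holds.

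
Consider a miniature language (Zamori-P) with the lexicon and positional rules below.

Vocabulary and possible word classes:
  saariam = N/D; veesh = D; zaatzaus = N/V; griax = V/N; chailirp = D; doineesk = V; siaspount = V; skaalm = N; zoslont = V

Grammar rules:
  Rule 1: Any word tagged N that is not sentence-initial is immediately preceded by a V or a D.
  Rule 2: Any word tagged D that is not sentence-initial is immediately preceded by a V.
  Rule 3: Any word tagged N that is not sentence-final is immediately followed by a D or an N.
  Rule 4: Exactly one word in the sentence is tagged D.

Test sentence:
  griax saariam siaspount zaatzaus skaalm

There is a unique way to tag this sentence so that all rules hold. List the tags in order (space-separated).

V D V V N

Candidates per position — 1:griax {V,N}; 2:saariam {N,D}; 3:siaspount {V}; 4:zaatzaus {N,V}; 5:skaalm {N}.
If word 2 were N, no tagging could satisfy rule 3; so word 2 is D.
If word 4 were N, no tagging could satisfy rule 1; so word 4 is V.
If word 1 were N, no tagging could satisfy rule 2; so word 1 is V.
The only consistent sequence is: V D V V N.
Verifying each rule — rule 1 holds; rule 2 holds; rule 3 holds; rule 4 holds.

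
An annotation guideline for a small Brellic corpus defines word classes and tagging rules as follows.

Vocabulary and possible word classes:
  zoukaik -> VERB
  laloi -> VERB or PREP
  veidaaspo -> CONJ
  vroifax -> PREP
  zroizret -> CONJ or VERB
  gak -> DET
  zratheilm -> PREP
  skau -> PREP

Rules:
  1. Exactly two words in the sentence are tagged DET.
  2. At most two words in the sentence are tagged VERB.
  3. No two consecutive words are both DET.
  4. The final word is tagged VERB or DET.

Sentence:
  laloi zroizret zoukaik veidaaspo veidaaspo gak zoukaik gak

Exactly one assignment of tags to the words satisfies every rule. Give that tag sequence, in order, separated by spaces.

Candidates per position — 1:laloi {VERB,PREP}; 2:zroizret {CONJ,VERB}; 3:zoukaik {VERB}; 4:veidaaspo {CONJ}; 5:veidaaspo {CONJ}; 6:gak {DET}; 7:zoukaik {VERB}; 8:gak {DET}.
Word 1 cannot be VERB — rule 2 would then fail for every completion. It is PREP.
Word 2 cannot be VERB — rule 2 would then fail for every completion. It is CONJ.
The unique satisfying tagging is: PREP CONJ VERB CONJ CONJ DET VERB DET.
Verifying each rule — rule 1 ✓; rule 2 ✓; rule 3 ✓; rule 4 ✓.

PREP CONJ VERB CONJ CONJ DET VERB DET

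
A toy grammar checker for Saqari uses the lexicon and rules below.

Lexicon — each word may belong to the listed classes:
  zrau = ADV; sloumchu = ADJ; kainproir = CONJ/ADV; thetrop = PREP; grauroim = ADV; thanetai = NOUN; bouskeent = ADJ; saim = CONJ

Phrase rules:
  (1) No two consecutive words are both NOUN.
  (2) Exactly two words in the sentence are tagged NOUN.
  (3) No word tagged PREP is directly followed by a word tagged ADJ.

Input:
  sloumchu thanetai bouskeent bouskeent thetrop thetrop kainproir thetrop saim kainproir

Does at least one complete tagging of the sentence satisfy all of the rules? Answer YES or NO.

NO

Candidates per position — 1:sloumchu {ADJ}; 2:thanetai {NOUN}; 3:bouskeent {ADJ}; 4:bouskeent {ADJ}; 5:thetrop {PREP}; 6:thetrop {PREP}; 7:kainproir {CONJ,ADV}; 8:thetrop {PREP}; 9:saim {CONJ}; 10:kainproir {CONJ,ADV}.
Rule 2 cannot be satisfied by any choice of tags from the lexicon.
So there is no consistent tagging.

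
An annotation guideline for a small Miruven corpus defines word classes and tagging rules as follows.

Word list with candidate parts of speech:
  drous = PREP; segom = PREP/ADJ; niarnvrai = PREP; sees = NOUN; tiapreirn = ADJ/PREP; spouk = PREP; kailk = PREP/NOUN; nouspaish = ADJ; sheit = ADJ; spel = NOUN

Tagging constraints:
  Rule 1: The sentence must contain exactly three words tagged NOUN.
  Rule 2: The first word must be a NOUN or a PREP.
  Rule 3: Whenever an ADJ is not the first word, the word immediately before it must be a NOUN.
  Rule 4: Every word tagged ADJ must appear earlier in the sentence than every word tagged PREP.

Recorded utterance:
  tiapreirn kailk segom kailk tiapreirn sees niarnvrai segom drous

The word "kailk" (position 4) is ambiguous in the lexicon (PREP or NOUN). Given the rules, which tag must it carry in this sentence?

Candidates per position — 1:tiapreirn {ADJ,PREP}; 2:kailk {PREP,NOUN}; 3:segom {PREP,ADJ}; 4:kailk {PREP,NOUN}; 5:tiapreirn {ADJ,PREP}; 6:sees {NOUN}; 7:niarnvrai {PREP}; 8:segom {PREP,ADJ}; 9:drous {PREP}.
If word 1 were ADJ, no tagging could satisfy rule 2; so word 1 is PREP.
If word 2 were PREP, no tagging could satisfy rule 1; so word 2 is NOUN.
If word 3 were ADJ, no tagging could satisfy rule 4; so word 3 is PREP.
If word 4 were PREP, no tagging could satisfy rule 1; so word 4 is NOUN.
If word 5 were ADJ, no tagging could satisfy rule 4; so word 5 is PREP.
If word 8 were ADJ, no tagging could satisfy rule 3; so word 8 is PREP.
That leaves exactly one tagging: PREP NOUN PREP NOUN PREP NOUN PREP PREP PREP.
Rule-by-rule: rule 1 satisfied; rule 2 satisfied; rule 3 satisfied; rule 4 satisfied.

NOUN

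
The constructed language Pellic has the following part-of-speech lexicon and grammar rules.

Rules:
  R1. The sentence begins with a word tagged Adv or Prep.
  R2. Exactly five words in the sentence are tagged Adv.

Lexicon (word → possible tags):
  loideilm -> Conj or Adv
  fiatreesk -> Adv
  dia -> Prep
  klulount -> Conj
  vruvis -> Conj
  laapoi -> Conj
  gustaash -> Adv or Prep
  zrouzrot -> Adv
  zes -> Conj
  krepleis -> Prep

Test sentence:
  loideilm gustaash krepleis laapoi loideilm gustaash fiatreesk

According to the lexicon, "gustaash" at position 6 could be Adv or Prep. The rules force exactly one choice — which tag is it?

Adv

Candidates per position — 1:loideilm {Conj,Adv}; 2:gustaash {Adv,Prep}; 3:krepleis {Prep}; 4:laapoi {Conj}; 5:loideilm {Conj,Adv}; 6:gustaash {Adv,Prep}; 7:fiatreesk {Adv}.
Word 1 cannot be Conj — rule 1 would then fail for every completion. It is Adv.
Word 2 cannot be Prep — rule 2 would then fail for every completion. It is Adv.
Word 5 cannot be Conj — rule 2 would then fail for every completion. It is Adv.
Word 6 cannot be Prep — rule 2 would then fail for every completion. It is Adv.
The unique satisfying tagging is: Adv Adv Prep Conj Adv Adv Adv.
Rule-by-rule: rule 1 holds; rule 2 holds.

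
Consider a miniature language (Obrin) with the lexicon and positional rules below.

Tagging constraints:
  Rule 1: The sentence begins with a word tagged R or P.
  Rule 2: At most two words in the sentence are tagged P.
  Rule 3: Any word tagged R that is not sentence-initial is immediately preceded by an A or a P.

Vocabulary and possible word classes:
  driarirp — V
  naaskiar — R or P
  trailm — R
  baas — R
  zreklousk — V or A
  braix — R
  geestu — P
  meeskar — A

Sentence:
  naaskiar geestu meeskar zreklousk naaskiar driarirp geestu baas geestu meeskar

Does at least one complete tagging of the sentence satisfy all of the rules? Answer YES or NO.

NO

Candidates per position — 1:naaskiar {R,P}; 2:geestu {P}; 3:meeskar {A}; 4:zreklousk {V,A}; 5:naaskiar {R,P}; 6:driarirp {V}; 7:geestu {P}; 8:baas {R}; 9:geestu {P}; 10:meeskar {A}.
Rule 2 cannot be satisfied by any choice of tags from the lexicon.
So there is no consistent tagging.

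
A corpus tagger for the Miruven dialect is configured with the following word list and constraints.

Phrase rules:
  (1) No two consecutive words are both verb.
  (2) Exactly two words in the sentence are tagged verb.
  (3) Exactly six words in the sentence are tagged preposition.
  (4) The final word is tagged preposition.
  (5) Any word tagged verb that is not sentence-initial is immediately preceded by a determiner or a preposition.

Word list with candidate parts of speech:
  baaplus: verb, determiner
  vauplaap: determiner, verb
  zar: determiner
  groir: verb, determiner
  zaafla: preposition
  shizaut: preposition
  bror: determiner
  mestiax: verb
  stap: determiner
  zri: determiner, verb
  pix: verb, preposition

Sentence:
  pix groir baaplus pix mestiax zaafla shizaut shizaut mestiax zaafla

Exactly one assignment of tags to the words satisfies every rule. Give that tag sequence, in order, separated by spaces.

Candidates per position — 1:pix {verb,preposition}; 2:groir {verb,determiner}; 3:baaplus {verb,determiner}; 4:pix {verb,preposition}; 5:mestiax {verb}; 6:zaafla {preposition}; 7:shizaut {preposition}; 8:shizaut {preposition}; 9:mestiax {verb}; 10:zaafla {preposition}.
At position 1, choosing verb makes rule 2 impossible to satisfy; hence preposition.
At position 2, choosing verb makes rule 2 impossible to satisfy; hence determiner.
At position 3, choosing verb makes rule 2 impossible to satisfy; hence determiner.
At position 4, choosing verb makes rule 1 impossible to satisfy; hence preposition.
The unique satisfying tagging is: preposition determiner determiner preposition verb preposition preposition preposition verb preposition.
Rule-by-rule: rule 1 ✓; rule 2 ✓; rule 3 ✓; rule 4 ✓; rule 5 ✓.

preposition determiner determiner preposition verb preposition preposition preposition verb preposition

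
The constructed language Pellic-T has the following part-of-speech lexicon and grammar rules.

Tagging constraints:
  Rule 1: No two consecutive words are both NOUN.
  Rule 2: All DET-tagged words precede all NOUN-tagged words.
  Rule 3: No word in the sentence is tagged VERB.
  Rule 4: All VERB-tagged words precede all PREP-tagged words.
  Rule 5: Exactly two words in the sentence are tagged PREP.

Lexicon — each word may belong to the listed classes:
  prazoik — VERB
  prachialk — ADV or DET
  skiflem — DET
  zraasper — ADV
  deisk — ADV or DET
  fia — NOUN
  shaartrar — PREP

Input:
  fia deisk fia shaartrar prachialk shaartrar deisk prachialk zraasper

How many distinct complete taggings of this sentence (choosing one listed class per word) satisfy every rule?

1

Candidates per position — 1:fia {NOUN}; 2:deisk {ADV,DET}; 3:fia {NOUN}; 4:shaartrar {PREP}; 5:prachialk {ADV,DET}; 6:shaartrar {PREP}; 7:deisk {ADV,DET}; 8:prachialk {ADV,DET}; 9:zraasper {ADV}.
There are 16 candidate sequences in total.
The sequences that satisfy every rule: NOUN ADV NOUN PREP ADV PREP ADV ADV ADV.
Count = 1.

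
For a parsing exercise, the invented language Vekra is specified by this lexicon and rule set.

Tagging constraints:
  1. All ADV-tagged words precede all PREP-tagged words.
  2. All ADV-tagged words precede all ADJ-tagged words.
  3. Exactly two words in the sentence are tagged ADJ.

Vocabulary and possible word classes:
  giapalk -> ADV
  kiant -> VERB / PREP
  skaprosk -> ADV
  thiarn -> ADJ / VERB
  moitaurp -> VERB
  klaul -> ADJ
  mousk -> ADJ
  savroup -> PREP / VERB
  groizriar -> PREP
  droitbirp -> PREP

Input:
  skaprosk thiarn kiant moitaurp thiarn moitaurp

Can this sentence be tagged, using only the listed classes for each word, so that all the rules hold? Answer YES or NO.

Candidates per position — 1:skaprosk {ADV}; 2:thiarn {ADJ,VERB}; 3:kiant {VERB,PREP}; 4:moitaurp {VERB}; 5:thiarn {ADJ,VERB}; 6:moitaurp {VERB}.
One satisfying assignment: ADV ADJ PREP VERB ADJ VERB.
Checking: rule 1 holds; rule 2 holds; rule 3 holds.

YES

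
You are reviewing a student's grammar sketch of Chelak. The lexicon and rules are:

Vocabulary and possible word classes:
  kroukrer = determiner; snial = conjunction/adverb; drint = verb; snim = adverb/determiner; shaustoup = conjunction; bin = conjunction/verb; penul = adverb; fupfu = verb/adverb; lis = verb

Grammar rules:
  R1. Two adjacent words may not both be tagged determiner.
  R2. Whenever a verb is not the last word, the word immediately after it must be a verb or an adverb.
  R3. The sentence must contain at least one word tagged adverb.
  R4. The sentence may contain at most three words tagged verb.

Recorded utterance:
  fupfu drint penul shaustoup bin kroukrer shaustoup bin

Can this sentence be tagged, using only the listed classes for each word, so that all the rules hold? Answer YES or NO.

Candidates per position — 1:fupfu {verb,adverb}; 2:drint {verb}; 3:penul {adverb}; 4:shaustoup {conjunction}; 5:bin {conjunction,verb}; 6:kroukrer {determiner}; 7:shaustoup {conjunction}; 8:bin {conjunction,verb}.
One satisfying assignment: adverb verb adverb conjunction conjunction determiner conjunction conjunction.
Check: rule 1 holds; rule 2 holds; rule 3 holds; rule 4 holds.

YES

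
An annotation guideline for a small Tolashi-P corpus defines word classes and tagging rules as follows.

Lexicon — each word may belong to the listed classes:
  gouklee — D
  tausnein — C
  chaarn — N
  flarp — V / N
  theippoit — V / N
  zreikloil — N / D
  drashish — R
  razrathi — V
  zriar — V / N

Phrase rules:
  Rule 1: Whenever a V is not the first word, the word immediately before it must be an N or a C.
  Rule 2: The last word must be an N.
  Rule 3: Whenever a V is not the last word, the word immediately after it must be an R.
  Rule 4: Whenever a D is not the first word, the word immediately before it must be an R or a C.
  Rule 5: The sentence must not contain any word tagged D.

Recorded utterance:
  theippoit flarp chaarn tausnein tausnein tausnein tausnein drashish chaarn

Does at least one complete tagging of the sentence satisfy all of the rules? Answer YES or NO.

Candidates per position — 1:theippoit {V,N}; 2:flarp {V,N}; 3:chaarn {N}; 4:tausnein {C}; 5:tausnein {C}; 6:tausnein {C}; 7:tausnein {C}; 8:drashish {R}; 9:chaarn {N}.
One satisfying assignment: N N N C C C C R N.
Check: rule 1 ✓; rule 2 ✓; rule 3 ✓; rule 4 ✓; rule 5 ✓.

YES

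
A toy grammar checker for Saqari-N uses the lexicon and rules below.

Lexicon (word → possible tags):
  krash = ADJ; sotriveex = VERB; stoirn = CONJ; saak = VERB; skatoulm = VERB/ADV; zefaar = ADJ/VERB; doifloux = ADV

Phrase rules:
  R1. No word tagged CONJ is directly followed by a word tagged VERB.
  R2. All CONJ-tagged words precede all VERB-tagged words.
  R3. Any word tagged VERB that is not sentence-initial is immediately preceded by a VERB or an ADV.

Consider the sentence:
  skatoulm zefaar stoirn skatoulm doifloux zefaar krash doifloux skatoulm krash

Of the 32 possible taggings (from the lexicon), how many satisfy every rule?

Candidates per position — 1:skatoulm {VERB,ADV}; 2:zefaar {ADJ,VERB}; 3:stoirn {CONJ}; 4:skatoulm {VERB,ADV}; 5:doifloux {ADV}; 6:zefaar {ADJ,VERB}; 7:krash {ADJ}; 8:doifloux {ADV}; 9:skatoulm {VERB,ADV}; 10:krash {ADJ}.
There are 32 candidate sequences in total.
The sequences that satisfy every rule: ADV ADJ CONJ ADV ADV ADJ ADJ ADV VERB ADJ; ADV ADJ CONJ ADV ADV ADJ ADJ ADV ADV ADJ; ADV ADJ CONJ ADV ADV VERB ADJ ADV VERB ADJ; ADV ADJ CONJ ADV ADV VERB ADJ ADV ADV ADJ.
Count = 4.

4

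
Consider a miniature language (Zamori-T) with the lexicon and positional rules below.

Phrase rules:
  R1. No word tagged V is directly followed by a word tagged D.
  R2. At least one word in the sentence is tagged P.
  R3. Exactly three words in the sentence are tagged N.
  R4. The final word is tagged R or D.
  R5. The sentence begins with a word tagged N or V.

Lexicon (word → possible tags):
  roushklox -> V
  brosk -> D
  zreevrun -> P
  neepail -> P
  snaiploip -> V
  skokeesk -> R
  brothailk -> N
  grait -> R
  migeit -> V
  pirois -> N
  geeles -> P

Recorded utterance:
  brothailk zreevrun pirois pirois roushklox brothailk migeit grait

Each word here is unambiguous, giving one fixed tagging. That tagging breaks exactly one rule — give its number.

Fixed tagging: N P N N V N V R.
Checking each rule: R1 holds, R2 holds, R3 violated, R4 holds, R5 holds.
Only rule 3 fails.

3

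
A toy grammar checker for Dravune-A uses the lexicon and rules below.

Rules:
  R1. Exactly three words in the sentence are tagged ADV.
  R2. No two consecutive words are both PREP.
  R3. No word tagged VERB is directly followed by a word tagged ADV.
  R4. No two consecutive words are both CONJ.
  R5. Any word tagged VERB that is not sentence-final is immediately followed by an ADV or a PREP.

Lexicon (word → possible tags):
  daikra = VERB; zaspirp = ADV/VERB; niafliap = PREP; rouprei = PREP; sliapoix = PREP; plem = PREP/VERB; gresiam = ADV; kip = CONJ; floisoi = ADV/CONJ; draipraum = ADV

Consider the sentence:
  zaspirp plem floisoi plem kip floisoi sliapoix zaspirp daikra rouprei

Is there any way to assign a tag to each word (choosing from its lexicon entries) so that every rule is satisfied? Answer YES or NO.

Candidates per position — 1:zaspirp {ADV,VERB}; 2:plem {PREP,VERB}; 3:floisoi {ADV,CONJ}; 4:plem {PREP,VERB}; 5:kip {CONJ}; 6:floisoi {ADV,CONJ}; 7:sliapoix {PREP}; 8:zaspirp {ADV,VERB}; 9:daikra {VERB}; 10:rouprei {PREP}.
One satisfying assignment: VERB PREP ADV PREP CONJ ADV PREP ADV VERB PREP.
Verifying each rule — rule 1 holds; rule 2 holds; rule 3 holds; rule 4 holds; rule 5 holds.

YES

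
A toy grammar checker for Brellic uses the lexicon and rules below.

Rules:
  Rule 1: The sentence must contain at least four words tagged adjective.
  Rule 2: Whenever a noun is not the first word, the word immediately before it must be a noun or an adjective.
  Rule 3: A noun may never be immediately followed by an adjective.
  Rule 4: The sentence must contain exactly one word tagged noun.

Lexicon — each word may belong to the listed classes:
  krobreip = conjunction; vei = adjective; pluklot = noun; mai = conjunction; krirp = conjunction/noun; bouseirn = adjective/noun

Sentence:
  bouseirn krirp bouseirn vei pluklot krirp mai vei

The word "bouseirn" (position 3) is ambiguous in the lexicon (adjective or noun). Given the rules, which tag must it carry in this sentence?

adjective

Candidates per position — 1:bouseirn {adjective,noun}; 2:krirp {conjunction,noun}; 3:bouseirn {adjective,noun}; 4:vei {adjective}; 5:pluklot {noun}; 6:krirp {conjunction,noun}; 7:mai {conjunction}; 8:vei {adjective}.
Position 1: noun is ruled out by rule 1; that leaves adjective.
Position 2: noun is ruled out by rule 3; that leaves conjunction.
Position 3: noun is ruled out by rule 1; that leaves adjective.
Position 6: noun is ruled out by rule 4; that leaves conjunction.
So the tagging must be: adjective conjunction adjective adjective noun conjunction conjunction adjective.
Checking: rule 1 ✓; rule 2 ✓; rule 3 ✓; rule 4 ✓.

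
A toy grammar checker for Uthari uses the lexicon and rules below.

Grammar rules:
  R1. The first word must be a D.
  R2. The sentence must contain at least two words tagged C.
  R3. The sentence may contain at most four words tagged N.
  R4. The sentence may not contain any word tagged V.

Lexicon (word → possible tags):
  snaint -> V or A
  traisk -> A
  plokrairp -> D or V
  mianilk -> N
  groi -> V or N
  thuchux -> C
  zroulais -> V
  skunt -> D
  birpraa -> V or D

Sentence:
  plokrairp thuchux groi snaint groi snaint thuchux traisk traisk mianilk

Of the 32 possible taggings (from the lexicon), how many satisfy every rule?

Candidates per position — 1:plokrairp {D,V}; 2:thuchux {C}; 3:groi {V,N}; 4:snaint {V,A}; 5:groi {V,N}; 6:snaint {V,A}; 7:thuchux {C}; 8:traisk {A}; 9:traisk {A}; 10:mianilk {N}.
There are 32 candidate sequences in total.
The sequences that satisfy every rule: D C N A N A C A A N.
Count = 1.

1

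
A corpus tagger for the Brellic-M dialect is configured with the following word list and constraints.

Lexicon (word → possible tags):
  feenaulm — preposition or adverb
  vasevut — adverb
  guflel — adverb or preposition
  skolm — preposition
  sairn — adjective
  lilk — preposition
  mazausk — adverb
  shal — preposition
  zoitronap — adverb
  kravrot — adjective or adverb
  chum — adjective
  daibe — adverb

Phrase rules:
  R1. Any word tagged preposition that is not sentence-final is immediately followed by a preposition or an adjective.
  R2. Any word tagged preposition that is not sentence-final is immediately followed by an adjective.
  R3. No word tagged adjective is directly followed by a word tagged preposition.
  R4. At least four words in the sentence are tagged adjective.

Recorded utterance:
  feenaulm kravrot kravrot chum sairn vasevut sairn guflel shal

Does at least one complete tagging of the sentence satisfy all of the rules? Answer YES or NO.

Candidates per position — 1:feenaulm {preposition,adverb}; 2:kravrot {adjective,adverb}; 3:kravrot {adjective,adverb}; 4:chum {adjective}; 5:sairn {adjective}; 6:vasevut {adverb}; 7:sairn {adjective}; 8:guflel {adverb,preposition}; 9:shal {preposition}.
One satisfying assignment: adverb adjective adverb adjective adjective adverb adjective adverb preposition.
Verifying each rule — rule 1 ok; rule 2 ok; rule 3 ok; rule 4 ok.

YES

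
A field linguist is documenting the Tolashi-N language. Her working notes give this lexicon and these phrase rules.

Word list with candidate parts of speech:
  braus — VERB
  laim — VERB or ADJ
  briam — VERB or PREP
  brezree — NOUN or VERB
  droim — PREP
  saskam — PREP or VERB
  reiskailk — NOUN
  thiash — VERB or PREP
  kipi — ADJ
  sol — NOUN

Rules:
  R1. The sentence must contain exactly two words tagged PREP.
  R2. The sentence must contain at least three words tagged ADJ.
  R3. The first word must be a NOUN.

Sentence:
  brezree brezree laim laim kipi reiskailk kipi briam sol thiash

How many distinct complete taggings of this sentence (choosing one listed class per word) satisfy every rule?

6

Candidates per position — 1:brezree {NOUN,VERB}; 2:brezree {NOUN,VERB}; 3:laim {VERB,ADJ}; 4:laim {VERB,ADJ}; 5:kipi {ADJ}; 6:reiskailk {NOUN}; 7:kipi {ADJ}; 8:briam {VERB,PREP}; 9:sol {NOUN}; 10:thiash {VERB,PREP}.
There are 64 candidate sequences in total.
Checking each against the rules leaves 6 sequences.
Count = 6.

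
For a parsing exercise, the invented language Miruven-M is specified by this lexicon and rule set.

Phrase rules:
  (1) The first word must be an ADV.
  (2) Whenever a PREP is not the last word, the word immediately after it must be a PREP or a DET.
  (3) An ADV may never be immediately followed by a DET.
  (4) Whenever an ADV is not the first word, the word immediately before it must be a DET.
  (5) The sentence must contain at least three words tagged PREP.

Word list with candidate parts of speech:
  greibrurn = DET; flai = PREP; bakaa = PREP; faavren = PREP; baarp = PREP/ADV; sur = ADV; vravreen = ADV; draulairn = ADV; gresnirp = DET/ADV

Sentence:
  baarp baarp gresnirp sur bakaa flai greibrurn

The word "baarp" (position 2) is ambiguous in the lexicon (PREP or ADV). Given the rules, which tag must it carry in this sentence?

Candidates per position — 1:baarp {PREP,ADV}; 2:baarp {PREP,ADV}; 3:gresnirp {DET,ADV}; 4:sur {ADV}; 5:bakaa {PREP}; 6:flai {PREP}; 7:greibrurn {DET}.
Position 1: tagging it PREP would leave rule 1 unsatisfiable, so it must be ADV.
Position 2: tagging it ADV would leave rule 4 unsatisfiable, so it must be PREP.
Position 3: tagging it ADV would leave rule 2 unsatisfiable, so it must be DET.
The unique satisfying tagging is: ADV PREP DET ADV PREP PREP DET.
Check: rule 1 ok; rule 2 ok; rule 3 ok; rule 4 ok; rule 5 ok.

PREP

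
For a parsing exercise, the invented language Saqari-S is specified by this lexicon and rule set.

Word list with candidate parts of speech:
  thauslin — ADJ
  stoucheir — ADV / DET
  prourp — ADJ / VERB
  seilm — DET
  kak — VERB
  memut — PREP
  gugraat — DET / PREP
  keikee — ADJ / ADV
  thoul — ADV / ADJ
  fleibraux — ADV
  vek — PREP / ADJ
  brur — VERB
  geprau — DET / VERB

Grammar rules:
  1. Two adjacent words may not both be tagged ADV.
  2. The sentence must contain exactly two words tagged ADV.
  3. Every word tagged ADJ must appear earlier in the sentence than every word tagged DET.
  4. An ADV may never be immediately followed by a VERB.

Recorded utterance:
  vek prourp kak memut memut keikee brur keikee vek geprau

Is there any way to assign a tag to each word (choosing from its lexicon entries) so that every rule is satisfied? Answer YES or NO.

NO

Candidates per position — 1:vek {PREP,ADJ}; 2:prourp {ADJ,VERB}; 3:kak {VERB}; 4:memut {PREP}; 5:memut {PREP}; 6:keikee {ADJ,ADV}; 7:brur {VERB}; 8:keikee {ADJ,ADV}; 9:vek {PREP,ADJ}; 10:geprau {DET,VERB}.
Every candidate sequence violates at least one rule; no consistent tagging exists.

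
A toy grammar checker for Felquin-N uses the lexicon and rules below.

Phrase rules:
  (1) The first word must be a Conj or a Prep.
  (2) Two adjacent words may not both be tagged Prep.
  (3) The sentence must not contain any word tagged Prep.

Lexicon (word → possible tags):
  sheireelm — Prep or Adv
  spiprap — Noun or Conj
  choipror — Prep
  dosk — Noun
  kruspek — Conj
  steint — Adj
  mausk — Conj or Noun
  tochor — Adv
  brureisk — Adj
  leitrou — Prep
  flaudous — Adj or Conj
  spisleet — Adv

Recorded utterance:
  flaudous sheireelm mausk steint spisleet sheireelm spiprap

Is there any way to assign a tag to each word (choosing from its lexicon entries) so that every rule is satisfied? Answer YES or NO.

YES

Candidates per position — 1:flaudous {Adj,Conj}; 2:sheireelm {Prep,Adv}; 3:mausk {Conj,Noun}; 4:steint {Adj}; 5:spisleet {Adv}; 6:sheireelm {Prep,Adv}; 7:spiprap {Noun,Conj}.
One satisfying assignment: Conj Adv Conj Adj Adv Adv Noun.
Rule-by-rule: rule 1 ok; rule 2 ok; rule 3 ok.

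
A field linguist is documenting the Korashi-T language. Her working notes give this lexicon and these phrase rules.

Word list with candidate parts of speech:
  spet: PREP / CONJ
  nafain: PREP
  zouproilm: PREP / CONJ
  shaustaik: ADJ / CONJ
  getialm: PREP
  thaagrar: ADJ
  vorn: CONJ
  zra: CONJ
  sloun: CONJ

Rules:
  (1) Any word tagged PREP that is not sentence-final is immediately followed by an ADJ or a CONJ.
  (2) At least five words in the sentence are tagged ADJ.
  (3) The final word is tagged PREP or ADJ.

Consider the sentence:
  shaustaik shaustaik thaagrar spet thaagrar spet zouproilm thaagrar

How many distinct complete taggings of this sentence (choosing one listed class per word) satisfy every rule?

6

Candidates per position — 1:shaustaik {ADJ,CONJ}; 2:shaustaik {ADJ,CONJ}; 3:thaagrar {ADJ}; 4:spet {PREP,CONJ}; 5:thaagrar {ADJ}; 6:spet {PREP,CONJ}; 7:zouproilm {PREP,CONJ}; 8:thaagrar {ADJ}.
There are 32 candidate sequences in total.
Checking each against the rules leaves 6 sequences.
Count = 6.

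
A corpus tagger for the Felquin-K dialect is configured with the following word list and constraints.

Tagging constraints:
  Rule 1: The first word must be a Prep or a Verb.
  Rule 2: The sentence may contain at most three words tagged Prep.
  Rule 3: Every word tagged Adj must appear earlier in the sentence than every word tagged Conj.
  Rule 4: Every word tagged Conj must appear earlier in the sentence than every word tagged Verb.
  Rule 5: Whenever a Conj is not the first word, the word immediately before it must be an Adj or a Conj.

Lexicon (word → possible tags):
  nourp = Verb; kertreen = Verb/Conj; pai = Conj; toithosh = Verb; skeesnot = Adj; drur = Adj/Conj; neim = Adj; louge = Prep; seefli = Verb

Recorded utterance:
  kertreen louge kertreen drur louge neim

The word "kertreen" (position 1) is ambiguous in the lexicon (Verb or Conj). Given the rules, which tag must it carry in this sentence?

Candidates per position — 1:kertreen {Verb,Conj}; 2:louge {Prep}; 3:kertreen {Verb,Conj}; 4:drur {Adj,Conj}; 5:louge {Prep}; 6:neim {Adj}.
Position 1: Conj is ruled out by rule 1; that leaves Verb.
Position 3: Conj is ruled out by rule 3; that leaves Verb.
Position 4: Conj is ruled out by rule 3; that leaves Adj.
That leaves exactly one tagging: Verb Prep Verb Adj Prep Adj.
Checking: rule 1 satisfied; rule 2 satisfied; rule 3 satisfied; rule 4 satisfied; rule 5 satisfied.

Verb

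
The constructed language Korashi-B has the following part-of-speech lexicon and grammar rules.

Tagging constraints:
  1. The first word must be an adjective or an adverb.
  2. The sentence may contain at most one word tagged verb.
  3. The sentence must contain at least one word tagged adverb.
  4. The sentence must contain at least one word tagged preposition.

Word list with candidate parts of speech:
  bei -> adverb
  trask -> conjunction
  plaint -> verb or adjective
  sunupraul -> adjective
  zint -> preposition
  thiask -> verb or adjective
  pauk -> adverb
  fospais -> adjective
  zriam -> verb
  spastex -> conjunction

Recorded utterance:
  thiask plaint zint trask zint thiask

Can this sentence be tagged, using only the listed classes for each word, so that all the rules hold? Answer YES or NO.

NO

Candidates per position — 1:thiask {verb,adjective}; 2:plaint {verb,adjective}; 3:zint {preposition}; 4:trask {conjunction}; 5:zint {preposition}; 6:thiask {verb,adjective}.
Rule 3 cannot be satisfied by any choice of tags from the lexicon.
So there is no consistent tagging.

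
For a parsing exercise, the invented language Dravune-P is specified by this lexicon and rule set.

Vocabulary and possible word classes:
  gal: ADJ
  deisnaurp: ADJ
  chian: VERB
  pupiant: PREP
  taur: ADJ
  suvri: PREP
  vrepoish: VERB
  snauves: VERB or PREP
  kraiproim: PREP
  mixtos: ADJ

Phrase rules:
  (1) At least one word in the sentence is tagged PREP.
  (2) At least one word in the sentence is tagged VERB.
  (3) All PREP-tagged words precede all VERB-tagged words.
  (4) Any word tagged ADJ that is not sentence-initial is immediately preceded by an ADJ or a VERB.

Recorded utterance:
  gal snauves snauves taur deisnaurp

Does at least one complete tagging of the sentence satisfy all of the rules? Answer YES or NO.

YES

Candidates per position — 1:gal {ADJ}; 2:snauves {VERB,PREP}; 3:snauves {VERB,PREP}; 4:taur {ADJ}; 5:deisnaurp {ADJ}.
One satisfying assignment: ADJ PREP VERB ADJ ADJ.
Rule-by-rule: rule 1 ok; rule 2 ok; rule 3 ok; rule 4 ok.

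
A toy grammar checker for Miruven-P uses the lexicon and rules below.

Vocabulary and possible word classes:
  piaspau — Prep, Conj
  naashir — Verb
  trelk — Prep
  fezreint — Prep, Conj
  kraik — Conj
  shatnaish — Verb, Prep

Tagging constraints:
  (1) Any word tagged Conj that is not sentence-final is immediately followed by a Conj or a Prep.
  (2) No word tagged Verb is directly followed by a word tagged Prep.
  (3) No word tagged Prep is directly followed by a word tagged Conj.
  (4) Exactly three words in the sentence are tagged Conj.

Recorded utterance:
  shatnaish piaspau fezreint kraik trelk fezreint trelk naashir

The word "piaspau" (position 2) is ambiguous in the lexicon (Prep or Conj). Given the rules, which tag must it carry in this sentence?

Candidates per position — 1:shatnaish {Verb,Prep}; 2:piaspau {Prep,Conj}; 3:fezreint {Prep,Conj}; 4:kraik {Conj}; 5:trelk {Prep}; 6:fezreint {Prep,Conj}; 7:trelk {Prep}; 8:naashir {Verb}.
Position 1: tagging it Prep would leave rule 3 unsatisfiable, so it must be Verb.
Position 2: tagging it Prep would leave rule 2 unsatisfiable, so it must be Conj.
Position 3: tagging it Prep would leave rule 3 unsatisfiable, so it must be Conj.
Position 6: tagging it Conj would leave rule 3 unsatisfiable, so it must be Prep.
That leaves exactly one tagging: Verb Conj Conj Conj Prep Prep Prep Verb.
Checking: rule 1 ✓; rule 2 ✓; rule 3 ✓; rule 4 ✓.

Conj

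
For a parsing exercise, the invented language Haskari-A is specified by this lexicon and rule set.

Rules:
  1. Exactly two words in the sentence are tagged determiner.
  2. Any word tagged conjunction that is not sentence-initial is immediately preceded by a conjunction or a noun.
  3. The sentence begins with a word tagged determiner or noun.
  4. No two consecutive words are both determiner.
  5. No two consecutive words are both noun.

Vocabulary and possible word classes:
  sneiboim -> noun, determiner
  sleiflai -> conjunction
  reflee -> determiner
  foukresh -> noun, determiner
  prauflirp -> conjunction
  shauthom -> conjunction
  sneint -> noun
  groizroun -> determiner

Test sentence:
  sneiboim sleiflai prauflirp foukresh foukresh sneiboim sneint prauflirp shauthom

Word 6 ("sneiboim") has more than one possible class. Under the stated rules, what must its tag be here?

determiner

Candidates per position — 1:sneiboim {noun,determiner}; 2:sleiflai {conjunction}; 3:prauflirp {conjunction}; 4:foukresh {noun,determiner}; 5:foukresh {noun,determiner}; 6:sneiboim {noun,determiner}; 7:sneint {noun}; 8:prauflirp {conjunction}; 9:shauthom {conjunction}.
Position 1: determiner is ruled out by rule 2; that leaves noun.
Position 6: noun is ruled out by rule 5; that leaves determiner.
Position 5: determiner is ruled out by rule 4; that leaves noun.
Position 4: noun is ruled out by rule 1; that leaves determiner.
The unique satisfying tagging is: noun conjunction conjunction determiner noun determiner noun conjunction conjunction.
Check: rule 1 satisfied; rule 2 satisfied; rule 3 satisfied; rule 4 satisfied; rule 5 satisfied.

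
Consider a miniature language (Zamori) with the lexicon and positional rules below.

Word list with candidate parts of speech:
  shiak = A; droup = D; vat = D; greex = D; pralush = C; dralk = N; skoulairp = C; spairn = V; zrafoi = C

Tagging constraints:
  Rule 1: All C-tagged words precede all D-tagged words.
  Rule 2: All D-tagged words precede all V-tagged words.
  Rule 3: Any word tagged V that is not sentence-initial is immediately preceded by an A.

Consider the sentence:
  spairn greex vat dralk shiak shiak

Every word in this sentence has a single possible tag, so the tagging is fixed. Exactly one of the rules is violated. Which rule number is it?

2

Fixed tagging: V D D N A A.
Applying the rules: R1 holds, R2 violated, R3 holds.
Only rule 2 fails.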